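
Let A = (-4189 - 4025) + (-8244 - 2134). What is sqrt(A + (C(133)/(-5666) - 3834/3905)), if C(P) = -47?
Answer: I*sqrt(1805624214282570)/311630 ≈ 136.36*I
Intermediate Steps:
A = -18592 (A = -8214 - 10378 = -18592)
sqrt(A + (C(133)/(-5666) - 3834/3905)) = sqrt(-18592 + (-47/(-5666) - 3834/3905)) = sqrt(-18592 + (-47*(-1/5666) - 3834*1/3905)) = sqrt(-18592 + (47/5666 - 54/55)) = sqrt(-18592 - 303379/311630) = sqrt(-5794128339/311630) = I*sqrt(1805624214282570)/311630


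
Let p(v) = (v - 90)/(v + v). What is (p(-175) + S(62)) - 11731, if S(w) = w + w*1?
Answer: -812437/70 ≈ -11606.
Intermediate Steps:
S(w) = 2*w (S(w) = w + w = 2*w)
p(v) = (-90 + v)/(2*v) (p(v) = (-90 + v)/((2*v)) = (-90 + v)*(1/(2*v)) = (-90 + v)/(2*v))
(p(-175) + S(62)) - 11731 = ((½)*(-90 - 175)/(-175) + 2*62) - 11731 = ((½)*(-1/175)*(-265) + 124) - 11731 = (53/70 + 124) - 11731 = 8733/70 - 11731 = -812437/70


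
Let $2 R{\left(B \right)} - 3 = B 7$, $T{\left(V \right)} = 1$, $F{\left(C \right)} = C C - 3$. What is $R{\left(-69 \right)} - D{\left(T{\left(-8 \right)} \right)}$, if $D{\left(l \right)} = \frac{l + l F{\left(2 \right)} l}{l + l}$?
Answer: $-241$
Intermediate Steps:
$F{\left(C \right)} = -3 + C^{2}$ ($F{\left(C \right)} = C^{2} - 3 = -3 + C^{2}$)
$R{\left(B \right)} = \frac{3}{2} + \frac{7 B}{2}$ ($R{\left(B \right)} = \frac{3}{2} + \frac{B 7}{2} = \frac{3}{2} + \frac{7 B}{2}$)
$D{\left(l \right)} = \frac{l + l^{2}}{2 l}$ ($D{\left(l \right)} = \frac{l + l \left(-3 + 2^{2}\right) l}{l + l} = \frac{l + l \left(-3 + 4\right) l}{2 l} = \left(l + l 1 l\right) \frac{1}{2 l} = \left(l + l l\right) \frac{1}{2 l} = \left(l + l^{2}\right) \frac{1}{2 l} = \frac{l + l^{2}}{2 l}$)
$R{\left(-69 \right)} - D{\left(T{\left(-8 \right)} \right)} = \left(\frac{3}{2} + \frac{7}{2} \left(-69\right)\right) - \left(\frac{1}{2} + \frac{1}{2} \cdot 1\right) = \left(\frac{3}{2} - \frac{483}{2}\right) - \left(\frac{1}{2} + \frac{1}{2}\right) = -240 - 1 = -241$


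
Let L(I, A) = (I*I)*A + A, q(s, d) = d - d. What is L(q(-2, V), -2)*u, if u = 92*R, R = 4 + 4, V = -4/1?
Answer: -1472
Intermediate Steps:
V = -4 (V = -4*1 = -4)
q(s, d) = 0
L(I, A) = A + A*I² (L(I, A) = I²*A + A = A*I² + A = A + A*I²)
R = 8
u = 736 (u = 92*8 = 736)
L(q(-2, V), -2)*u = -2*(1 + 0²)*736 = -2*(1 + 0)*736 = -2*1*736 = -2*736 = -1472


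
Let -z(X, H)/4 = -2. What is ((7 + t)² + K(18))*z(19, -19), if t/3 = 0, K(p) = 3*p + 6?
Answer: 872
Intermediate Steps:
z(X, H) = 8 (z(X, H) = -4*(-2) = 8)
K(p) = 6 + 3*p
t = 0 (t = 3*0 = 0)
((7 + t)² + K(18))*z(19, -19) = ((7 + 0)² + (6 + 3*18))*8 = (7² + (6 + 54))*8 = (49 + 60)*8 = 109*8 = 872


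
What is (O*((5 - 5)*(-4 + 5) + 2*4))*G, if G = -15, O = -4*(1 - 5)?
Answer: -1920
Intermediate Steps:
O = 16 (O = -4*(-4) = 16)
(O*((5 - 5)*(-4 + 5) + 2*4))*G = (16*((5 - 5)*(-4 + 5) + 2*4))*(-15) = (16*(0*1 + 8))*(-15) = (16*(0 + 8))*(-15) = (16*8)*(-15) = 128*(-15) = -1920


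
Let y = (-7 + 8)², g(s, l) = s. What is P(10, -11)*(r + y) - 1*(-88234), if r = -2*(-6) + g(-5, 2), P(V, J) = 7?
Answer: 88290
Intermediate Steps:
y = 1 (y = 1² = 1)
r = 7 (r = -2*(-6) - 5 = 12 - 5 = 7)
P(10, -11)*(r + y) - 1*(-88234) = 7*(7 + 1) - 1*(-88234) = 7*8 + 88234 = 56 + 88234 = 88290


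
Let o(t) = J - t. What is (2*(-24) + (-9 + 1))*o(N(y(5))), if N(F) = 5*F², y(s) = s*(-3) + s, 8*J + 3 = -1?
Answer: 28028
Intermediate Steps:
J = -½ (J = -3/8 + (⅛)*(-1) = -3/8 - ⅛ = -½ ≈ -0.50000)
y(s) = -2*s (y(s) = -3*s + s = -2*s)
o(t) = -½ - t
(2*(-24) + (-9 + 1))*o(N(y(5))) = (2*(-24) + (-9 + 1))*(-½ - 5*(-2*5)²) = (-48 - 8)*(-½ - 5*(-10)²) = -56*(-½ - 5*100) = -56*(-½ - 1*500) = -56*(-½ - 500) = -56*(-1001/2) = 28028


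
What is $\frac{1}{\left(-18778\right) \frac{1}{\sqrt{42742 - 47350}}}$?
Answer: $- \frac{24 i \sqrt{2}}{9389} \approx - 0.003615 i$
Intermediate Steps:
$\frac{1}{\left(-18778\right) \frac{1}{\sqrt{42742 - 47350}}} = \frac{1}{\left(-18778\right) \frac{1}{\sqrt{-4608}}} = \frac{1}{\left(-18778\right) \frac{1}{48 i \sqrt{2}}} = \frac{1}{\left(-18778\right) \left(- \frac{i \sqrt{2}}{96}\right)} = \frac{1}{\frac{9389}{48} i \sqrt{2}} = - \frac{24 i \sqrt{2}}{9389}$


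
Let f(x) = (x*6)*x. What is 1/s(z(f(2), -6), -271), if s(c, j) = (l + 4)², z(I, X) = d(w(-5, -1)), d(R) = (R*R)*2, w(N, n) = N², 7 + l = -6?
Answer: 1/81 ≈ 0.012346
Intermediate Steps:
l = -13 (l = -7 - 6 = -13)
d(R) = 2*R² (d(R) = R²*2 = 2*R²)
f(x) = 6*x² (f(x) = (6*x)*x = 6*x²)
z(I, X) = 1250 (z(I, X) = 2*((-5)²)² = 2*25² = 2*625 = 1250)
s(c, j) = 81 (s(c, j) = (-13 + 4)² = (-9)² = 81)
1/s(z(f(2), -6), -271) = 1/81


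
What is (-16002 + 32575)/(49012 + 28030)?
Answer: 16573/77042 ≈ 0.21512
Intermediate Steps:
(-16002 + 32575)/(49012 + 28030) = 16573/77042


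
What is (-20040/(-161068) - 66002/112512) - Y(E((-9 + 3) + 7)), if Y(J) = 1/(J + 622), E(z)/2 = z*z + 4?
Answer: -82996845397/178955567808 ≈ -0.46378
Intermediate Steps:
E(z) = 8 + 2*z**2 (E(z) = 2*(z*z + 4) = 2*(z**2 + 4) = 2*(4 + z**2) = 8 + 2*z**2)
Y(J) = 1/(622 + J)
(-20040/(-161068) - 66002/112512) - Y(E((-9 + 3) + 7)) = (-20040/(-161068) - 66002/112512) - 1/(622 + (8 + 2*((-9 + 3) + 7)**2)) = (-20040*(-1/161068) - 66002*1/112512) - 1/(622 + (8 + 2*(-6 + 7)**2)) = (5010/40267 - 33001/56256) - 1/(622 + (8 + 2*1**2)) = -1047008707/2265260352 - 1/(622 + (8 + 2*1)) = -1047008707/2265260352 - 1/(622 + (8 + 2)) = -1047008707/2265260352 - 1/(622 + 10) = -1047008707/2265260352 - 1/632 = -82996845397/178955567808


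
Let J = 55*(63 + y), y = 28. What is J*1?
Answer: 5005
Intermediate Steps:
J = 5005 (J = 55*(63 + 28) = 55*91 = 5005)
J*1 = 5005*1 = 5005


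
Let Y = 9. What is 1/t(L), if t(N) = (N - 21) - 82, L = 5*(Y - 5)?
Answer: -1/83 ≈ -0.012048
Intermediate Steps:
L = 20 (L = 5*(9 - 5) = 5*4 = 20)
t(N) = -103 + N (t(N) = (-21 + N) - 82 = -103 + N)
1/t(L) = 1/(-103 + 20) = 1/(-83) = -1/83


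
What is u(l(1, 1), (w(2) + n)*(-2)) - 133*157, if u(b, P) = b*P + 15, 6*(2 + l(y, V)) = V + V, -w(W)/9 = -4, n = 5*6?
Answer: -20646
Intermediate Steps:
n = 30
w(W) = 36 (w(W) = -9*(-4) = 36)
l(y, V) = -2 + V/3 (l(y, V) = -2 + (V + V)/6 = -2 + (2*V)/6 = -2 + V/3)
u(b, P) = 15 + P*b (u(b, P) = P*b + 15 = 15 + P*b)
u(l(1, 1), (w(2) + n)*(-2)) - 133*157 = (15 + ((36 + 30)*(-2))*(-2 + (⅓)*1)) - 133*157 = (15 + (66*(-2))*(-2 + ⅓)) - 20881 = (15 - 132*(-5/3)) - 20881 = (15 + 220) - 20881 = 235 - 20881 = -20646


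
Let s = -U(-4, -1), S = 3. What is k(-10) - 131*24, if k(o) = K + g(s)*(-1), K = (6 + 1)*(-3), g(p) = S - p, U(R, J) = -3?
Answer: -3165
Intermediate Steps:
s = 3 (s = -1*(-3) = 3)
g(p) = 3 - p
K = -21 (K = 7*(-3) = -21)
k(o) = -21 (k(o) = -21 + (3 - 1*3)*(-1) = -21 + (3 - 3)*(-1) = -21 + 0*(-1) = -21 + 0 = -21)
k(-10) - 131*24 = -21 - 131*24 = -21 - 1*3144 = -21 - 3144 = -3165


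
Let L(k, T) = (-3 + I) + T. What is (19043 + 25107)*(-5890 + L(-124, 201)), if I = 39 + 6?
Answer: -249315050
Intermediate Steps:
I = 45
L(k, T) = 42 + T (L(k, T) = (-3 + 45) + T = 42 + T)
(19043 + 25107)*(-5890 + L(-124, 201)) = (19043 + 25107)*(-5890 + (42 + 201)) = 44150*(-5890 + 243) = 44150*(-5647) = -249315050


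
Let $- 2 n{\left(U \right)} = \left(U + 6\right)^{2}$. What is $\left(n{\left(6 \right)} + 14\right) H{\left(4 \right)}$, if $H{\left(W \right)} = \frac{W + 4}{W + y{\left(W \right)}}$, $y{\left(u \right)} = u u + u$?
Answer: $- \frac{58}{3} \approx -19.333$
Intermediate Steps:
$y{\left(u \right)} = u + u^{2}$ ($y{\left(u \right)} = u^{2} + u = u + u^{2}$)
$n{\left(U \right)} = - \frac{\left(6 + U\right)^{2}}{2}$ ($n{\left(U \right)} = - \frac{\left(U + 6\right)^{2}}{2} = - \frac{\left(6 + U\right)^{2}}{2}$)
$H{\left(W \right)} = \frac{4 + W}{W + W \left(1 + W\right)}$ ($H{\left(W \right)} = \frac{W + 4}{W + W \left(1 + W\right)} = \frac{4 + W}{W + W \left(1 + W\right)}$)
$\left(n{\left(6 \right)} + 14\right) H{\left(4 \right)} = \left(- \frac{\left(6 + 6\right)^{2}}{2} + 14\right) \frac{4 + 4}{4 \left(2 + 4\right)} = \left(- \frac{12^{2}}{2} + 14\right) \frac{1}{4} \cdot \frac{1}{6} \cdot 8 = \left(\left(- \frac{1}{2}\right) 144 + 14\right) \frac{1}{4} \cdot \frac{1}{6} \cdot 8 = \left(-72 + 14\right) \frac{1}{3} = \left(-58\right) \frac{1}{3} = - \frac{58}{3}$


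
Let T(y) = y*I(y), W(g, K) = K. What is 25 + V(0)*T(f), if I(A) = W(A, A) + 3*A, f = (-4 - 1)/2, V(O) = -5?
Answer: -100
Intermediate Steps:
f = -5/2 (f = -5*½ = -5/2 ≈ -2.5000)
I(A) = 4*A (I(A) = A + 3*A = 4*A)
T(y) = 4*y² (T(y) = y*(4*y) = 4*y²)
25 + V(0)*T(f) = 25 - 20*(-5/2)² = 25 - 20*25/4 = 25 - 5*25 = 25 - 125 = -100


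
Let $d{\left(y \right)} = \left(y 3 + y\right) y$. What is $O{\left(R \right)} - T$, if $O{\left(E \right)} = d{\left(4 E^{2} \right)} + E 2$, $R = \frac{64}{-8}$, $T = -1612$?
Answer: $263740$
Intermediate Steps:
$d{\left(y \right)} = 4 y^{2}$ ($d{\left(y \right)} = \left(3 y + y\right) y = 4 y y = 4 y^{2}$)
$R = -8$ ($R = 64 \left(- \frac{1}{8}\right) = -8$)
$O{\left(E \right)} = 2 E + 64 E^{4}$ ($O{\left(E \right)} = 4 \left(4 E^{2}\right)^{2} + E 2 = 4 \cdot 16 E^{4} + 2 E = 64 E^{4} + 2 E = 2 E + 64 E^{4}$)
$O{\left(R \right)} - T = \left(2 \left(-8\right) + 64 \left(-8\right)^{4}\right) - -1612 = \left(-16 + 64 \cdot 4096\right) + 1612 = \left(-16 + 262144\right) + 1612 = 262128 + 1612 = 263740$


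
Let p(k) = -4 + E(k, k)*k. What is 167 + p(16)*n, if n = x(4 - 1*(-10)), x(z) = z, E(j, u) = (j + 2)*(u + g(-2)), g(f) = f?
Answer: 56559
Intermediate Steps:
E(j, u) = (-2 + u)*(2 + j) (E(j, u) = (j + 2)*(u - 2) = (2 + j)*(-2 + u) = (-2 + u)*(2 + j))
n = 14 (n = 4 - 1*(-10) = 4 + 10 = 14)
p(k) = -4 + k*(-4 + k²) (p(k) = -4 + (-4 - 2*k + 2*k + k*k)*k = -4 + (-4 - 2*k + 2*k + k²)*k = -4 + (-4 + k²)*k = -4 + k*(-4 + k²))
167 + p(16)*n = 167 + (-4 + 16*(-4 + 16²))*14 = 167 + (-4 + 16*(-4 + 256))*14 = 167 + (-4 + 16*252)*14 = 167 + (-4 + 4032)*14 = 167 + 4028*14 = 167 + 56392 = 56559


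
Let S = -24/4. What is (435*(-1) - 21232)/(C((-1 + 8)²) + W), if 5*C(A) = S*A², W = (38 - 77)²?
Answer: 108335/6801 ≈ 15.929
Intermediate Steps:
S = -6 (S = -24*¼ = -6)
W = 1521 (W = (-39)² = 1521)
C(A) = -6*A²/5 (C(A) = (-6*A²)/5 = -6*A²/5)
(435*(-1) - 21232)/(C((-1 + 8)²) + W) = (435*(-1) - 21232)/(-6*(-1 + 8)⁴/5 + 1521) = (-435 - 21232)/(-6*(7²)²/5 + 1521) = -21667/(-6/5*49² + 1521) = -21667/(-6/5*2401 + 1521) = -21667/(-14406/5 + 1521) = -21667/(-6801/5) = -21667*(-5/6801) = 108335/6801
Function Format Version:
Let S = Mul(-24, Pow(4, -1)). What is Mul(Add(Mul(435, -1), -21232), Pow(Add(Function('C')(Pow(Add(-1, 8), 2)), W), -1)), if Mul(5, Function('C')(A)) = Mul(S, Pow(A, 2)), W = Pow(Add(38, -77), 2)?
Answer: Rational(108335, 6801) ≈ 15.929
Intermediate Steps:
S = -6 (S = Mul(-24, Rational(1, 4)) = -6)
W = 1521 (W = Pow(-39, 2) = 1521)
Function('C')(A) = Mul(Rational(-6, 5), Pow(A, 2)) (Function('C')(A) = Mul(Rational(1, 5), Mul(-6, Pow(A, 2))) = Mul(Rational(-6, 5), Pow(A, 2)))
Mul(Add(Mul(435, -1), -21232), Pow(Add(Function('C')(Pow(Add(-1, 8), 2)), W), -1)) = Mul(Add(Mul(435, -1), -21232), Pow(Add(Mul(Rational(-6, 5), Pow(Pow(Add(-1, 8), 2), 2)), 1521), -1)) = Mul(Add(-435, -21232), Pow(Add(Mul(Rational(-6, 5), Pow(Pow(7, 2), 2)), 1521), -1)) = Mul(-21667, Pow(Add(Mul(Rational(-6, 5), Pow(49, 2)), 1521), -1)) = Mul(-21667, Pow(Add(Mul(Rational(-6, 5), 2401), 1521), -1)) = Mul(-21667, Pow(Add(Rational(-14406, 5), 1521), -1)) = Mul(-21667, Pow(Rational(-6801, 5), -1)) = Mul(-21667, Rational(-5, 6801)) = Rational(108335, 6801)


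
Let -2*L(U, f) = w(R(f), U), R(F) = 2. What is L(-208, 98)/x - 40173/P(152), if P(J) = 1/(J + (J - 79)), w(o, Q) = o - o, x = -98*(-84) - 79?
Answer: -9038925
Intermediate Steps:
x = 8153 (x = 8232 - 79 = 8153)
w(o, Q) = 0
L(U, f) = 0 (L(U, f) = -1/2*0 = 0)
P(J) = 1/(-79 + 2*J) (P(J) = 1/(J + (-79 + J)) = 1/(-79 + 2*J))
L(-208, 98)/x - 40173/P(152) = 0/8153 - 40173/(1/(-79 + 2*152)) = 0*(1/8153) - 40173/(1/(-79 + 304)) = 0 - 40173/(1/225) = 0 - 40173/1/225 = 0 - 40173*225 = 0 - 9038925 = -9038925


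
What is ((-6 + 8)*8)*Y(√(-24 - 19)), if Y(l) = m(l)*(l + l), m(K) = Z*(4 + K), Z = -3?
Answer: 4128 - 384*I*√43 ≈ 4128.0 - 2518.1*I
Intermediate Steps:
m(K) = -12 - 3*K (m(K) = -3*(4 + K) = -12 - 3*K)
Y(l) = 2*l*(-12 - 3*l) (Y(l) = (-12 - 3*l)*(l + l) = (-12 - 3*l)*(2*l) = 2*l*(-12 - 3*l))
((-6 + 8)*8)*Y(√(-24 - 19)) = ((-6 + 8)*8)*(6*√(-24 - 19)*(-4 - √(-24 - 19))) = (2*8)*(6*√(-43)*(-4 - √(-43))) = 16*(6*(I*√43)*(-4 - I*√43)) = 16*(6*I*√43*(-4 - I*√43)) = 96*I*√43*(-4 - I*√43)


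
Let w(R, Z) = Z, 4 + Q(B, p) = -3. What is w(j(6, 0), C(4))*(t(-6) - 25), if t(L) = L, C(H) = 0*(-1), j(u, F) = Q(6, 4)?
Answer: 0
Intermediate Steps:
Q(B, p) = -7 (Q(B, p) = -4 - 3 = -7)
j(u, F) = -7
C(H) = 0
w(j(6, 0), C(4))*(t(-6) - 25) = 0*(-6 - 25) = 0*(-31) = 0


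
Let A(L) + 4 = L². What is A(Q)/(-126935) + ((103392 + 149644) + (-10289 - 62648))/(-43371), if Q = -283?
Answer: -585205180/122339953 ≈ -4.7834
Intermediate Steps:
A(L) = -4 + L²
A(Q)/(-126935) + ((103392 + 149644) + (-10289 - 62648))/(-43371) = (-4 + (-283)²)/(-126935) + ((103392 + 149644) + (-10289 - 62648))/(-43371) = (-4 + 80089)*(-1/126935) + (253036 - 72937)*(-1/43371) = 80085*(-1/126935) + 180099*(-1/43371) = -16017/25387 - 20011/4819 = -585205180/122339953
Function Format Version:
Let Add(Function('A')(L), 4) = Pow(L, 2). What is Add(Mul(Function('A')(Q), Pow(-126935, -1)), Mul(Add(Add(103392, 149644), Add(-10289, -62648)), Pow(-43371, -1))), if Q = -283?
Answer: Rational(-585205180, 122339953) ≈ -4.7834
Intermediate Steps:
Function('A')(L) = Add(-4, Pow(L, 2))
Add(Mul(Function('A')(Q), Pow(-126935, -1)), Mul(Add(Add(103392, 149644), Add(-10289, -62648)), Pow(-43371, -1))) = Add(Mul(Add(-4, Pow(-283, 2)), Pow(-126935, -1)), Mul(Add(Add(103392, 149644), Add(-10289, -62648)), Pow(-43371, -1))) = Add(Mul(Add(-4, 80089), Rational(-1, 126935)), Mul(Add(253036, -72937), Rational(-1, 43371))) = Add(Mul(80085, Rational(-1, 126935)), Mul(180099, Rational(-1, 43371))) = Add(Rational(-16017, 25387), Rational(-20011, 4819)) = Rational(-585205180, 122339953)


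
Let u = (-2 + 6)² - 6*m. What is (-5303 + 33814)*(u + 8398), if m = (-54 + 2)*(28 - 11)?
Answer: 391113898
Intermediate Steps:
m = -884 (m = -52*17 = -884)
u = 5320 (u = (-2 + 6)² - 6*(-884) = 4² + 5304 = 16 + 5304 = 5320)
(-5303 + 33814)*(u + 8398) = (-5303 + 33814)*(5320 + 8398) = 28511*13718 = 391113898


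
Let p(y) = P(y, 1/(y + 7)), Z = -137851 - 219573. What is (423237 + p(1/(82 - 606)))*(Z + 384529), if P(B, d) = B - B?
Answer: 11471838885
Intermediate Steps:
Z = -357424
P(B, d) = 0
p(y) = 0
(423237 + p(1/(82 - 606)))*(Z + 384529) = (423237 + 0)*(-357424 + 384529) = 423237*27105 = 11471838885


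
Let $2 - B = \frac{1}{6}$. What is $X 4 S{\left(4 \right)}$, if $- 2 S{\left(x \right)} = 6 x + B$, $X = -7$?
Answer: $\frac{1085}{3} \approx 361.67$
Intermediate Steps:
$B = \frac{11}{6}$ ($B = 2 - \frac{1}{6} = \frac{11}{6} \approx 1.8333$)
$S{\left(x \right)} = - \frac{11}{12} - 3 x$ ($S{\left(x \right)} = - \frac{6 x + \frac{11}{6}}{2} = - \frac{\frac{11}{6} + 6 x}{2} = - \frac{11}{12} - 3 x$)
$X 4 S{\left(4 \right)} = \left(-7\right) 4 \left(- \frac{11}{12} - 12\right) = - 28 \left(- \frac{11}{12} - 12\right) = \left(-28\right) \left(- \frac{155}{12}\right) = \frac{1085}{3}$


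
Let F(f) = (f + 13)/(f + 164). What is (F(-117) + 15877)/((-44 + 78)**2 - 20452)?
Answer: -248705/302304 ≈ -0.82270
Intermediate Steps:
F(f) = (13 + f)/(164 + f)
(F(-117) + 15877)/((-44 + 78)**2 - 20452) = ((13 - 117)/(164 - 117) + 15877)/((-44 + 78)**2 - 20452) = (-104/47 + 15877)/(34**2 - 20452) = ((1/47)*(-104) + 15877)/(1156 - 20452) = (-104/47 + 15877)/(-19296) = (746115/47)*(-1/19296) = -248705/302304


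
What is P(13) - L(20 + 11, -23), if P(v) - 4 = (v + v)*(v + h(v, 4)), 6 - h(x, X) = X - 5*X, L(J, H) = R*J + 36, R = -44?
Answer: 2242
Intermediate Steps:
L(J, H) = 36 - 44*J (L(J, H) = -44*J + 36 = 36 - 44*J)
h(x, X) = 6 + 4*X (h(x, X) = 6 - (X - 5*X) = 6 - (-4)*X = 6 + 4*X)
P(v) = 4 + 2*v*(22 + v) (P(v) = 4 + (v + v)*(v + (6 + 4*4)) = 4 + (2*v)*(v + (6 + 16)) = 4 + (2*v)*(v + 22) = 4 + (2*v)*(22 + v) = 4 + 2*v*(22 + v))
P(13) - L(20 + 11, -23) = (4 + 2*13**2 + 44*13) - (36 - 44*(20 + 11)) = (4 + 2*169 + 572) - (36 - 44*31) = (4 + 338 + 572) - (36 - 1364) = 914 - 1*(-1328) = 914 + 1328 = 2242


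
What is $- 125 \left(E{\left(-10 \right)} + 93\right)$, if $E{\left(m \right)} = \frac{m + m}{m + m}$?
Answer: $-11750$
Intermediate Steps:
$E{\left(m \right)} = 1$ ($E{\left(m \right)} = \frac{2 m}{2 m} = 2 m \frac{1}{2 m} = 1$)
$- 125 \left(E{\left(-10 \right)} + 93\right) = - 125 \left(1 + 93\right) = \left(-125\right) 94 = -11750$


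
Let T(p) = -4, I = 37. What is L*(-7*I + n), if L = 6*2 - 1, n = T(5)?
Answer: -2893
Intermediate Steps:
n = -4
L = 11 (L = 12 - 1 = 11)
L*(-7*I + n) = 11*(-7*37 - 4) = 11*(-259 - 4) = 11*(-263) = -2893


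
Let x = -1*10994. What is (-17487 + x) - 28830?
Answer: -57311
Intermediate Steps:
x = -10994
(-17487 + x) - 28830 = (-17487 - 10994) - 28830 = -28481 - 28830 = -57311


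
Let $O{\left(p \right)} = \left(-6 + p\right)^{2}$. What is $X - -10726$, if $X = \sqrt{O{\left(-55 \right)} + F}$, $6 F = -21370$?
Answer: $10726 + \frac{\sqrt{1434}}{3} \approx 10739.0$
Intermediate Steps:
$F = - \frac{10685}{3}$ ($F = \frac{1}{6} \left(-21370\right) = - \frac{10685}{3} \approx -3561.7$)
$X = \frac{\sqrt{1434}}{3}$ ($X = \sqrt{\left(-6 - 55\right)^{2} - \frac{10685}{3}} = \sqrt{\left(-61\right)^{2} - \frac{10685}{3}} = \sqrt{3721 - \frac{10685}{3}} = \sqrt{\frac{478}{3}} = \frac{\sqrt{1434}}{3} \approx 12.623$)
$X - -10726 = \frac{\sqrt{1434}}{3} - -10726 = \frac{\sqrt{1434}}{3} + 10726 = 10726 + \frac{\sqrt{1434}}{3}$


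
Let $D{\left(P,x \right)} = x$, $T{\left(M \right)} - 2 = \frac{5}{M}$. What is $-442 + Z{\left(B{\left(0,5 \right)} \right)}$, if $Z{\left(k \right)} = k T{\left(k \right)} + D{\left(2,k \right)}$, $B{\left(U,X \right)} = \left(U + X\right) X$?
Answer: $-362$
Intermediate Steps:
$T{\left(M \right)} = 2 + \frac{5}{M}$
$B{\left(U,X \right)} = X \left(U + X\right)$
$Z{\left(k \right)} = k + k \left(2 + \frac{5}{k}\right)$ ($Z{\left(k \right)} = k \left(2 + \frac{5}{k}\right) + k = k + k \left(2 + \frac{5}{k}\right)$)
$-442 + Z{\left(B{\left(0,5 \right)} \right)} = -442 + \left(5 + 3 \cdot 5 \left(0 + 5\right)\right) = -442 + \left(5 + 3 \cdot 5 \cdot 5\right) = -442 + \left(5 + 3 \cdot 25\right) = -442 + \left(5 + 75\right) = -442 + 80 = -362$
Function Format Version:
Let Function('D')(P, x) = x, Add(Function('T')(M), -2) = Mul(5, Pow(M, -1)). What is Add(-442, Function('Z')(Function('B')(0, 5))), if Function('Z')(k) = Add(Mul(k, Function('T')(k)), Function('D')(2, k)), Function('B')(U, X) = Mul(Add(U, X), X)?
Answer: -362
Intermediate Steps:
Function('T')(M) = Add(2, Mul(5, Pow(M, -1)))
Function('B')(U, X) = Mul(X, Add(U, X))
Function('Z')(k) = Add(k, Mul(k, Add(2, Mul(5, Pow(k, -1))))) (Function('Z')(k) = Add(Mul(k, Add(2, Mul(5, Pow(k, -1)))), k) = Add(k, Mul(k, Add(2, Mul(5, Pow(k, -1))))))
Add(-442, Function('Z')(Function('B')(0, 5))) = Add(-442, Add(5, Mul(3, Mul(5, Add(0, 5))))) = Add(-442, Add(5, Mul(3, Mul(5, 5)))) = Add(-442, Add(5, Mul(3, 25))) = Add(-442, Add(5, 75)) = Add(-442, 80) = -362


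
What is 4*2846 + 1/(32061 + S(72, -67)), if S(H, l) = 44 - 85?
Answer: 364515681/32020 ≈ 11384.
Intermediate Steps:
S(H, l) = -41
4*2846 + 1/(32061 + S(72, -67)) = 4*2846 + 1/(32061 - 41) = 11384 + 1/32020 = 364515681/32020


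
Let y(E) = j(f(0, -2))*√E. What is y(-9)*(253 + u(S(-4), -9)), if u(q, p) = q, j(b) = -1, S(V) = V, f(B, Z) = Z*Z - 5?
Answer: -747*I ≈ -747.0*I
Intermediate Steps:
f(B, Z) = -5 + Z² (f(B, Z) = Z² - 5 = -5 + Z²)
y(E) = -√E
y(-9)*(253 + u(S(-4), -9)) = (-√(-9))*(253 - 4) = -3*I*249 = -747*I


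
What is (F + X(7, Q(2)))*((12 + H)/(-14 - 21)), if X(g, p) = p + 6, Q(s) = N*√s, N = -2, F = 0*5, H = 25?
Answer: -222/35 + 74*√2/35 ≈ -3.3528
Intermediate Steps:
F = 0
Q(s) = -2*√s
X(g, p) = 6 + p
(F + X(7, Q(2)))*((12 + H)/(-14 - 21)) = (0 + (6 - 2*√2))*((12 + 25)/(-14 - 21)) = (6 - 2*√2)*(37/(-35)) = (6 - 2*√2)*(37*(-1/35)) = (6 - 2*√2)*(-37/35) = -222/35 + 74*√2/35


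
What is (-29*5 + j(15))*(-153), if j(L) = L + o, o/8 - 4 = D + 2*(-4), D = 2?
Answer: 22338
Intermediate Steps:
o = -16 (o = 32 + 8*(2 + 2*(-4)) = 32 + 8*(2 - 8) = 32 + 8*(-6) = 32 - 48 = -16)
j(L) = -16 + L (j(L) = L - 16 = -16 + L)
(-29*5 + j(15))*(-153) = (-29*5 + (-16 + 15))*(-153) = (-145 - 1)*(-153) = -146*(-153) = 22338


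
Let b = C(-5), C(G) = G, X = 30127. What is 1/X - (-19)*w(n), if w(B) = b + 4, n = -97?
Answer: -572412/30127 ≈ -19.000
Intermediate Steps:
b = -5
w(B) = -1 (w(B) = -5 + 4 = -1)
1/X - (-19)*w(n) = 1/30127 - (-19)*(-1) = 1/30127 - 1*19 = 1/30127 - 19 = -572412/30127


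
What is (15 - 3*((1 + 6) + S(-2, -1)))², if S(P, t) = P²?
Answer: 324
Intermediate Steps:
(15 - 3*((1 + 6) + S(-2, -1)))² = (15 - 3*((1 + 6) + (-2)²))² = (15 - 3*(7 + 4))² = (15 - 3*11)² = (15 - 33)² = (-18)² = 324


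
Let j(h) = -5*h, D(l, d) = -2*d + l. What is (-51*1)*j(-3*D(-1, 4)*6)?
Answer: 41310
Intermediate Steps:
D(l, d) = l - 2*d
(-51*1)*j(-3*D(-1, 4)*6) = (-51*1)*(-5*(-3*(-1 - 2*4))*6) = -(-255)*-3*(-1 - 8)*6 = -(-255)*-3*(-9)*6 = -(-255)*27*6 = -(-255)*162 = -51*(-810) = 41310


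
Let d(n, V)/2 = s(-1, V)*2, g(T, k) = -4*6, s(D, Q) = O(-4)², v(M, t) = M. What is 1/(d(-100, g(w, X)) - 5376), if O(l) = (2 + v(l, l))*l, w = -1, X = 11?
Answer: -1/5120 ≈ -0.00019531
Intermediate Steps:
O(l) = l*(2 + l) (O(l) = (2 + l)*l = l*(2 + l))
s(D, Q) = 64 (s(D, Q) = (-4*(2 - 4))² = (-4*(-2))² = 8² = 64)
g(T, k) = -24
d(n, V) = 256 (d(n, V) = 2*(64*2) = 2*128 = 256)
1/(d(-100, g(w, X)) - 5376) = 1/(256 - 5376) = 1/(-5120) = -1/5120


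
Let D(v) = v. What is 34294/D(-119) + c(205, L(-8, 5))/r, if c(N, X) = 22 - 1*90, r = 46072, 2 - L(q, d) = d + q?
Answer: -395000315/1370642 ≈ -288.19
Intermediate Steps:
L(q, d) = 2 - d - q (L(q, d) = 2 - (d + q) = 2 + (-d - q) = 2 - d - q)
c(N, X) = -68 (c(N, X) = 22 - 90 = -68)
34294/D(-119) + c(205, L(-8, 5))/r = 34294/(-119) - 68/46072 = 34294*(-1/119) - 68*1/46072 = -34294/119 - 17/11518 = -395000315/1370642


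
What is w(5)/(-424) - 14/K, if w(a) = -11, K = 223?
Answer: -3483/94552 ≈ -0.036837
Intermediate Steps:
w(5)/(-424) - 14/K = -11/(-424) - 14/223 = -11*(-1/424) - 14*1/223 = 11/424 - 14/223 = -3483/94552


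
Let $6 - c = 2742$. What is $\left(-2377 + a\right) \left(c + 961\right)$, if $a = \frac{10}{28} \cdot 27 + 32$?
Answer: $\frac{58033625}{14} \approx 4.1453 \cdot 10^{6}$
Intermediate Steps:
$c = -2736$ ($c = 6 - 2742 = -2736$)
$a = \frac{583}{14}$ ($a = 10 \cdot \frac{1}{28} \cdot 27 + 32 = \frac{5}{14} \cdot 27 + 32 = \frac{135}{14} + 32 = \frac{583}{14} \approx 41.643$)
$\left(-2377 + a\right) \left(c + 961\right) = \left(-2377 + \frac{583}{14}\right) \left(-2736 + 961\right) = \left(- \frac{32695}{14}\right) \left(-1775\right) = \frac{58033625}{14}$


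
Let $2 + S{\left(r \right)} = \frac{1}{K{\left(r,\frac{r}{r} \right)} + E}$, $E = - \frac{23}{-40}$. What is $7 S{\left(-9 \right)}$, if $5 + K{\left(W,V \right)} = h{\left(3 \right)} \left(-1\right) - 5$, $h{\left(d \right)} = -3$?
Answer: $- \frac{3878}{257} \approx -15.089$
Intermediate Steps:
$E = \frac{23}{40}$ ($E = \left(-23\right) \left(- \frac{1}{40}\right) = \frac{23}{40} \approx 0.575$)
$K{\left(W,V \right)} = -7$ ($K{\left(W,V \right)} = -5 - 2 = -7$)
$S{\left(r \right)} = - \frac{554}{257}$ ($S{\left(r \right)} = -2 + \frac{1}{-7 + \frac{23}{40}} = -2 + \frac{1}{- \frac{257}{40}} = -2 - \frac{40}{257} = - \frac{554}{257}$)
$7 S{\left(-9 \right)} = 7 \left(- \frac{554}{257}\right) = - \frac{3878}{257}$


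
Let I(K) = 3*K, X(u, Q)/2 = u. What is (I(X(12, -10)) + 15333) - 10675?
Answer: 4730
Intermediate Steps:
X(u, Q) = 2*u
(I(X(12, -10)) + 15333) - 10675 = (3*(2*12) + 15333) - 10675 = (3*24 + 15333) - 10675 = (72 + 15333) - 10675 = 15405 - 10675 = 4730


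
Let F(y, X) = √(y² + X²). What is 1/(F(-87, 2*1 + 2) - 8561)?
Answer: -8561/73283136 - √7585/73283136 ≈ -0.00011801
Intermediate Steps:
F(y, X) = √(X² + y²)
1/(F(-87, 2*1 + 2) - 8561) = 1/(√((2*1 + 2)² + (-87)²) - 8561) = 1/(√((2 + 2)² + 7569) - 8561) = 1/(√(4² + 7569) - 8561) = 1/(√(16 + 7569) - 8561) = 1/(√7585 - 8561) = 1/(-8561 + √7585)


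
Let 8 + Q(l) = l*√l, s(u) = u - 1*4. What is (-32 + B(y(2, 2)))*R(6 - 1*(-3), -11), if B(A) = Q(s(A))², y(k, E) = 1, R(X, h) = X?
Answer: 45 + 432*I*√3 ≈ 45.0 + 748.25*I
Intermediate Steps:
s(u) = -4 + u (s(u) = u - 4 = -4 + u)
Q(l) = -8 + l^(3/2) (Q(l) = -8 + l*√l = -8 + l^(3/2))
B(A) = (-8 + (-4 + A)^(3/2))²
(-32 + B(y(2, 2)))*R(6 - 1*(-3), -11) = (-32 + (-8 + (-4 + 1)^(3/2))²)*(6 - 1*(-3)) = (-32 + (-8 + (-3)^(3/2))²)*(6 + 3) = (-32 + (-8 - 3*I*√3)²)*9 = -288 + 9*(-8 - 3*I*√3)²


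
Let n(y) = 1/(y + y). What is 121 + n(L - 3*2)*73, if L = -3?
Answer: 2105/18 ≈ 116.94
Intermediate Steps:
n(y) = 1/(2*y)
121 + n(L - 3*2)*73 = 121 + (1/(2*(-3 - 3*2)))*73 = 121 + (1/(2*(-3 - 6)))*73 = 121 + ((½)/(-9))*73 = 121 + ((½)*(-⅑))*73 = 121 - 1/18*73 = 121 - 73/18 = 2105/18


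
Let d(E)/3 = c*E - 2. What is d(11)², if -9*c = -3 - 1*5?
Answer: 4900/9 ≈ 544.44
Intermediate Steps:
c = 8/9 (c = -(-3 - 1*5)/9 = -(-3 - 5)/9 = -⅑*(-8) = 8/9 ≈ 0.88889)
d(E) = -6 + 8*E/3 (d(E) = 3*(8*E/9 - 2) = 3*(-2 + 8*E/9) = -6 + 8*E/3)
d(11)² = (-6 + (8/3)*11)² = (-6 + 88/3)² = (70/3)² = 4900/9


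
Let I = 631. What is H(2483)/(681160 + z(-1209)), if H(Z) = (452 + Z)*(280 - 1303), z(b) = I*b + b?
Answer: 3002505/82928 ≈ 36.206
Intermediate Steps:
z(b) = 632*b (z(b) = 631*b + b = 632*b)
H(Z) = -462396 - 1023*Z (H(Z) = (452 + Z)*(-1023) = -462396 - 1023*Z)
H(2483)/(681160 + z(-1209)) = (-462396 - 1023*2483)/(681160 + 632*(-1209)) = (-462396 - 2540109)/(681160 - 764088) = -3002505/(-82928) = -3002505*(-1/82928) = 3002505/82928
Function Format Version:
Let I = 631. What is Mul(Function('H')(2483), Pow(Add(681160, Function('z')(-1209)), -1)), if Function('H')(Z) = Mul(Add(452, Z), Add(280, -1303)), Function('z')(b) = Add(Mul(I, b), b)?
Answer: Rational(3002505, 82928) ≈ 36.206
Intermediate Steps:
Function('z')(b) = Mul(632, b) (Function('z')(b) = Add(Mul(631, b), b) = Mul(632, b))
Function('H')(Z) = Add(-462396, Mul(-1023, Z)) (Function('H')(Z) = Mul(Add(452, Z), -1023) = Add(-462396, Mul(-1023, Z)))
Mul(Function('H')(2483), Pow(Add(681160, Function('z')(-1209)), -1)) = Mul(Add(-462396, Mul(-1023, 2483)), Pow(Add(681160, Mul(632, -1209)), -1)) = Mul(Add(-462396, -2540109), Pow(Add(681160, -764088), -1)) = Mul(-3002505, Pow(-82928, -1)) = Mul(-3002505, Rational(-1, 82928)) = Rational(3002505, 82928)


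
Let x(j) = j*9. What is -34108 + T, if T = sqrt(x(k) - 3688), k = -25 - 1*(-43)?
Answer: -34108 + I*sqrt(3526) ≈ -34108.0 + 59.38*I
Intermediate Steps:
k = 18 (k = -25 + 43 = 18)
x(j) = 9*j
T = I*sqrt(3526) (T = sqrt(9*18 - 3688) = sqrt(162 - 3688) = sqrt(-3526) = I*sqrt(3526) ≈ 59.38*I)
-34108 + T = -34108 + I*sqrt(3526)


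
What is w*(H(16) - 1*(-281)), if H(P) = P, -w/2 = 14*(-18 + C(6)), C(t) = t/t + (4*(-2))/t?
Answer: 152460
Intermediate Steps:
C(t) = 1 - 8/t
w = 1540/3 (w = -28*(-18 + (-8 + 6)/6) = -28*(-18 + (⅙)*(-2)) = -28*(-18 - ⅓) = -28*(-55)/3 = -2*(-770/3) = 1540/3 ≈ 513.33)
w*(H(16) - 1*(-281)) = 1540*(16 - 1*(-281))/3 = 1540*(16 + 281)/3 = (1540/3)*297 = 152460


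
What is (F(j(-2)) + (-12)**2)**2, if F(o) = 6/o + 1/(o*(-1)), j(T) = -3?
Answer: 182329/9 ≈ 20259.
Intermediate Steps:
F(o) = 5/o (F(o) = 6/o - 1/o = 5/o)
(F(j(-2)) + (-12)**2)**2 = (5/(-3) + (-12)**2)**2 = (5*(-1/3) + 144)**2 = (-5/3 + 144)**2 = (427/3)**2 = 182329/9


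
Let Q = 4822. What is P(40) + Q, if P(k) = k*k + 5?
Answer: 6427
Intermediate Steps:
P(k) = 5 + k² (P(k) = k² + 5 = 5 + k²)
P(40) + Q = (5 + 40²) + 4822 = (5 + 1600) + 4822 = 1605 + 4822 = 6427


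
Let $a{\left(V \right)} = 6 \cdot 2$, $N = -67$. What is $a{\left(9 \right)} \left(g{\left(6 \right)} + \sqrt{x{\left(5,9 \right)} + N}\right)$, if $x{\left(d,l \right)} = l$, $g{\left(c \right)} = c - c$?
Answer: $12 i \sqrt{58} \approx 91.389 i$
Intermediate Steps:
$g{\left(c \right)} = 0$
$a{\left(V \right)} = 12$
$a{\left(9 \right)} \left(g{\left(6 \right)} + \sqrt{x{\left(5,9 \right)} + N}\right) = 12 \left(0 + \sqrt{9 - 67}\right) = 12 \left(0 + \sqrt{-58}\right) = 12 \left(0 + i \sqrt{58}\right) = 12 i \sqrt{58}$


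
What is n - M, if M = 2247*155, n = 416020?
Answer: 67735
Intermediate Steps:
M = 348285
n - M = 416020 - 1*348285 = 416020 - 348285 = 67735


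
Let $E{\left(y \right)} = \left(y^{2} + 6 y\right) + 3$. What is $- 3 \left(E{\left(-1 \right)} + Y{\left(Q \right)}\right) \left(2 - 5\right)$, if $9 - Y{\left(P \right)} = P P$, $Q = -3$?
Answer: $-18$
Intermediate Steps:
$E{\left(y \right)} = 3 + y^{2} + 6 y$
$Y{\left(P \right)} = 9 - P^{2}$ ($Y{\left(P \right)} = 9 - P P = 9 - P^{2}$)
$- 3 \left(E{\left(-1 \right)} + Y{\left(Q \right)}\right) \left(2 - 5\right) = - 3 \left(\left(3 + \left(-1\right)^{2} + 6 \left(-1\right)\right) + \left(9 - \left(-3\right)^{2}\right)\right) \left(2 - 5\right) = - 3 \left(\left(3 + 1 - 6\right) + \left(9 - 9\right)\right) \left(-3\right) = - 3 \left(-2 + \left(9 - 9\right)\right) \left(-3\right) = - 3 \left(-2 + 0\right) \left(-3\right) = \left(-3\right) \left(-2\right) \left(-3\right) = 6 \left(-3\right) = -18$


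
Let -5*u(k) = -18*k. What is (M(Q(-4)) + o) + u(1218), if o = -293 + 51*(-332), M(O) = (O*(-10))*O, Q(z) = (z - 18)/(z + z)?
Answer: -516633/40 ≈ -12916.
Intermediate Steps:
u(k) = 18*k/5 (u(k) = -(-18)*k/5 = 18*k/5)
Q(z) = (-18 + z)/(2*z) (Q(z) = (-18 + z)/((2*z)) = (-18 + z)*(1/(2*z)) = (-18 + z)/(2*z))
M(O) = -10*O**2 (M(O) = (-10*O)*O = -10*O**2)
o = -17225 (o = -293 - 16932 = -17225)
(M(Q(-4)) + o) + u(1218) = (-10*(-18 - 4)**2/64 - 17225) + (18/5)*1218 = (-10*((1/2)*(-1/4)*(-22))**2 - 17225) + 21924/5 = (-10*(11/4)**2 - 17225) + 21924/5 = (-10*121/16 - 17225) + 21924/5 = (-605/8 - 17225) + 21924/5 = -138405/8 + 21924/5 = -516633/40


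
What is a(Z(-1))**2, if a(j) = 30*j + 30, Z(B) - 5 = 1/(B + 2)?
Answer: 44100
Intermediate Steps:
Z(B) = 5 + 1/(2 + B) (Z(B) = 5 + 1/(B + 2) = 5 + 1/(2 + B))
a(j) = 30 + 30*j
a(Z(-1))**2 = (30 + 30*((11 + 5*(-1))/(2 - 1)))**2 = (30 + 30*((11 - 5)/1))**2 = (30 + 30*(1*6))**2 = (30 + 30*6)**2 = (30 + 180)**2 = 210**2 = 44100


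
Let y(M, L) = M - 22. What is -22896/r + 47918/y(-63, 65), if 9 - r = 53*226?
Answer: -571584382/1017365 ≈ -561.83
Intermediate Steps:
y(M, L) = -22 + M
r = -11969 (r = 9 - 53*226 = 9 - 1*11978 = 9 - 11978 = -11969)
-22896/r + 47918/y(-63, 65) = -22896/(-11969) + 47918/(-22 - 63) = -22896*(-1/11969) + 47918/(-85) = 22896/11969 + 47918*(-1/85) = 22896/11969 - 47918/85 = -571584382/1017365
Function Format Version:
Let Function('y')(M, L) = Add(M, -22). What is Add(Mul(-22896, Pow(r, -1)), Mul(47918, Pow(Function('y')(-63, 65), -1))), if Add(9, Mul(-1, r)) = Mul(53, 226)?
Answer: Rational(-571584382, 1017365) ≈ -561.83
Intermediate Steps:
Function('y')(M, L) = Add(-22, M)
r = -11969 (r = Add(9, Mul(-1, Mul(53, 226))) = Add(9, Mul(-1, 11978)) = Add(9, -11978) = -11969)
Add(Mul(-22896, Pow(r, -1)), Mul(47918, Pow(Function('y')(-63, 65), -1))) = Add(Mul(-22896, Pow(-11969, -1)), Mul(47918, Pow(Add(-22, -63), -1))) = Add(Mul(-22896, Rational(-1, 11969)), Mul(47918, Pow(-85, -1))) = Add(Rational(22896, 11969), Mul(47918, Rational(-1, 85))) = Add(Rational(22896, 11969), Rational(-47918, 85)) = Rational(-571584382, 1017365)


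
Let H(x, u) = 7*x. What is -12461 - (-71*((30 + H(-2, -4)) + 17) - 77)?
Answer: -10041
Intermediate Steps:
-12461 - (-71*((30 + H(-2, -4)) + 17) - 77) = -12461 - (-71*((30 + 7*(-2)) + 17) - 77) = -12461 - (-71*((30 - 14) + 17) - 77) = -12461 - (-71*(16 + 17) - 77) = -12461 - (-71*33 - 77) = -12461 - (-2343 - 77) = -12461 - 1*(-2420) = -12461 + 2420 = -10041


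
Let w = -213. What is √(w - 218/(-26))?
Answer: 2*I*√8645/13 ≈ 14.304*I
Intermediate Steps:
√(w - 218/(-26)) = √(-213 - 218/(-26)) = √(-213 - 218*(-1/26)) = √(-213 + 109/13) = √(-2660/13) = 2*I*√8645/13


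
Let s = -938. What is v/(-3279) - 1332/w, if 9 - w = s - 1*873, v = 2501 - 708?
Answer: -1907722/1491945 ≈ -1.2787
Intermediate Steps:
v = 1793
w = 1820 (w = 9 - (-938 - 1*873) = 9 - (-938 - 873) = 9 - 1*(-1811) = 9 + 1811 = 1820)
v/(-3279) - 1332/w = 1793/(-3279) - 1332/1820 = 1793*(-1/3279) - 1332*1/1820 = -1793/3279 - 333/455 = -1907722/1491945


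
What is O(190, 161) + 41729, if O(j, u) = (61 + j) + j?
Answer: 42170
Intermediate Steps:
O(j, u) = 61 + 2*j
O(190, 161) + 41729 = (61 + 2*190) + 41729 = (61 + 380) + 41729 = 441 + 41729 = 42170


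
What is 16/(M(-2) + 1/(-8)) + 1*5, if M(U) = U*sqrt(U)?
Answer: (80*sqrt(2) + 123*I)/(-I + 16*sqrt(2)) ≈ 4.7505 + 5.6458*I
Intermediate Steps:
M(U) = U**(3/2)
16/(M(-2) + 1/(-8)) + 1*5 = 16/((-2)**(3/2) + 1/(-8)) + 1*5 = 16/(-2*I*sqrt(2) - 1/8) + 5 = 16/(-1/8 - 2*I*sqrt(2)) + 5 = 5 + 16/(-1/8 - 2*I*sqrt(2))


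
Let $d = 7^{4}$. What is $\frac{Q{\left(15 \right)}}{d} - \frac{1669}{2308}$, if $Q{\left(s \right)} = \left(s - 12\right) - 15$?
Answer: $- \frac{4034965}{5541508} \approx -0.72814$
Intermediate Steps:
$d = 2401$
$Q{\left(s \right)} = -27 + s$ ($Q{\left(s \right)} = \left(-12 + s\right) - 15 = -27 + s$)
$\frac{Q{\left(15 \right)}}{d} - \frac{1669}{2308} = \frac{-27 + 15}{2401} - \frac{1669}{2308} = \left(-12\right) \frac{1}{2401} - \frac{1669}{2308} = - \frac{12}{2401} - \frac{1669}{2308} = - \frac{4034965}{5541508}$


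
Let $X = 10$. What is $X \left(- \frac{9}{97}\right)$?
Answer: $- \frac{90}{97} \approx -0.92784$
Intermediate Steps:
$X \left(- \frac{9}{97}\right) = 10 \left(- \frac{9}{97}\right) = - \frac{90}{97}$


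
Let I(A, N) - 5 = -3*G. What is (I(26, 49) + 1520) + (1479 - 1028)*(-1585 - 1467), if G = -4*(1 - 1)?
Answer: -1374927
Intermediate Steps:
G = 0 (G = -4*0 = 0)
I(A, N) = 5 (I(A, N) = 5 - 3*0 = 5 + 0 = 5)
(I(26, 49) + 1520) + (1479 - 1028)*(-1585 - 1467) = (5 + 1520) + (1479 - 1028)*(-1585 - 1467) = 1525 + 451*(-3052) = 1525 - 1376452 = -1374927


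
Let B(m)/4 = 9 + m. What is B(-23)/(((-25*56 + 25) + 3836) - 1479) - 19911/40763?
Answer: -10917665/20014633 ≈ -0.54548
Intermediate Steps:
B(m) = 36 + 4*m (B(m) = 4*(9 + m) = 36 + 4*m)
B(-23)/(((-25*56 + 25) + 3836) - 1479) - 19911/40763 = (36 + 4*(-23))/(((-25*56 + 25) + 3836) - 1479) - 19911/40763 = (36 - 92)/(((-1400 + 25) + 3836) - 1479) - 19911*1/40763 = -56/((-1375 + 3836) - 1479) - 19911/40763 = -56/(2461 - 1479) - 19911/40763 = -56/982 - 19911/40763 = -56*1/982 - 19911/40763 = -28/491 - 19911/40763 = -10917665/20014633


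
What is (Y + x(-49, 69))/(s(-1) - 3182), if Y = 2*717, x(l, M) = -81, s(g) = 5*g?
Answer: -1353/3187 ≈ -0.42454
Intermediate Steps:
Y = 1434
(Y + x(-49, 69))/(s(-1) - 3182) = (1434 - 81)/(5*(-1) - 3182) = 1353/(-5 - 3182) = 1353/(-3187) = 1353*(-1/3187) = -1353/3187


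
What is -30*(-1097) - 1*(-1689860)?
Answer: 1722770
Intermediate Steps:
-30*(-1097) - 1*(-1689860) = 32910 + 1689860 = 1722770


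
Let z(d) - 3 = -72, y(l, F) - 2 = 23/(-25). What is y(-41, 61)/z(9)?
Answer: -9/575 ≈ -0.015652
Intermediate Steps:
y(l, F) = 27/25 (y(l, F) = 2 + 23/(-25) = 2 + 23*(-1/25) = 2 - 23/25 = 27/25)
z(d) = -69 (z(d) = 3 - 72 = -69)
y(-41, 61)/z(9) = (27/25)/(-69) = (27/25)*(-1/69) = -9/575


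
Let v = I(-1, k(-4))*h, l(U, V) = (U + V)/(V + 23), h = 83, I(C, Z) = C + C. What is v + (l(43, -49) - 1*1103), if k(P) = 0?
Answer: -16494/13 ≈ -1268.8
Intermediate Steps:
I(C, Z) = 2*C
l(U, V) = (U + V)/(23 + V)
v = -166 (v = (2*(-1))*83 = -2*83 = -166)
v + (l(43, -49) - 1*1103) = -166 + ((43 - 49)/(23 - 49) - 1*1103) = -166 + (-6/(-26) - 1103) = -166 + (-1/26*(-6) - 1103) = -166 + (3/13 - 1103) = -166 - 14336/13 = -16494/13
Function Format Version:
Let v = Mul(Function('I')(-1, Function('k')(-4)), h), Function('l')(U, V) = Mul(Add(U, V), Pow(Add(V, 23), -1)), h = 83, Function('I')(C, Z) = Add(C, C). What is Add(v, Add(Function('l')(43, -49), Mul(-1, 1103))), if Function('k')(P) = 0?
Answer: Rational(-16494, 13) ≈ -1268.8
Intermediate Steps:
Function('I')(C, Z) = Mul(2, C)
Function('l')(U, V) = Mul(Pow(Add(23, V), -1), Add(U, V)) (Function('l')(U, V) = Mul(Add(U, V), Pow(Add(23, V), -1)) = Mul(Pow(Add(23, V), -1), Add(U, V)))
v = -166 (v = Mul(Mul(2, -1), 83) = Mul(-2, 83) = -166)
Add(v, Add(Function('l')(43, -49), Mul(-1, 1103))) = Add(-166, Add(Mul(Pow(Add(23, -49), -1), Add(43, -49)), Mul(-1, 1103))) = Add(-166, Add(Mul(Pow(-26, -1), -6), -1103)) = Add(-166, Add(Mul(Rational(-1, 26), -6), -1103)) = Add(-166, Add(Rational(3, 13), -1103)) = Add(-166, Rational(-14336, 13)) = Rational(-16494, 13)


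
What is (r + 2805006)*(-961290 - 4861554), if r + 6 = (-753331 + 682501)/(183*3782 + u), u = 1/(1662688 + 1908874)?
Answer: -40373724264627688237967760/2471899489573 ≈ -1.6333e+13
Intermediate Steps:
u = 1/3571562 ≈ 2.7999e-7
r = -15084370673898/2471899489573 (r = -6 + (-753331 + 682501)/(183*3782 + 1/3571562) = -6 - 70830/(692106 + 1/3571562) = -6 - 70830/2471899489573/3571562 = -6 - 70830*3571562/2471899489573 = -6 - 252973736460/2471899489573 = -15084370673898/2471899489573 ≈ -6.1023)
(r + 2805006)*(-961290 - 4861554) = (-15084370673898/2471899489573 + 2805006)*(-961290 - 4861554) = (6933677815278528540/2471899489573)*(-5822844) = -40373724264627688237967760/2471899489573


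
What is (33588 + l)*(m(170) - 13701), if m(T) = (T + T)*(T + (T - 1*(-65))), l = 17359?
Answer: 6317377053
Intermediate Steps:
m(T) = 2*T*(65 + 2*T) (m(T) = (2*T)*(T + (T + 65)) = (2*T)*(T + (65 + T)) = (2*T)*(65 + 2*T) = 2*T*(65 + 2*T))
(33588 + l)*(m(170) - 13701) = (33588 + 17359)*(2*170*(65 + 2*170) - 13701) = 50947*(2*170*(65 + 340) - 13701) = 50947*(2*170*405 - 13701) = 50947*(137700 - 13701) = 50947*123999 = 6317377053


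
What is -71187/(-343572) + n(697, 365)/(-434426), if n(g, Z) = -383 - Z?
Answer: 5197079253/24876101612 ≈ 0.20892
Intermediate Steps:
-71187/(-343572) + n(697, 365)/(-434426) = -71187/(-343572) + (-383 - 1*365)/(-434426) = -71187*(-1/343572) + (-383 - 365)*(-1/434426) = 23729/114524 - 748*(-1/434426) = 23729/114524 + 374/217213 = 5197079253/24876101612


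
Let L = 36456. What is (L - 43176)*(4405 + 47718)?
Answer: -350266560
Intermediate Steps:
(L - 43176)*(4405 + 47718) = (36456 - 43176)*(4405 + 47718) = -6720*52123 = -350266560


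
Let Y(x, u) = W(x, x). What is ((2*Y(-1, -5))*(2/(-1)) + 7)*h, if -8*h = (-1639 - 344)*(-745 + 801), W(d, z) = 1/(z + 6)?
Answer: 430311/5 ≈ 86062.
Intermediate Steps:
W(d, z) = 1/(6 + z)
h = 13881 (h = -(-1639 - 344)*(-745 + 801)/8 = -(-1983)*56/8 = -⅛*(-111048) = 13881)
Y(x, u) = 1/(6 + x)
((2*Y(-1, -5))*(2/(-1)) + 7)*h = ((2/(6 - 1))*(2/(-1)) + 7)*13881 = ((2/5)*(2*(-1)) + 7)*13881 = ((2*(⅕))*(-2) + 7)*13881 = ((⅖)*(-2) + 7)*13881 = (-⅘ + 7)*13881 = (31/5)*13881 = 430311/5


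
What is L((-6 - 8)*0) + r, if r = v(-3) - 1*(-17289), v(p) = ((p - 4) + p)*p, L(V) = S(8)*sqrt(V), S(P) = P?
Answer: 17319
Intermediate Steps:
L(V) = 8*sqrt(V)
v(p) = p*(-4 + 2*p) (v(p) = ((-4 + p) + p)*p = (-4 + 2*p)*p = p*(-4 + 2*p))
r = 17319 (r = 2*(-3)*(-2 - 3) - 1*(-17289) = 2*(-3)*(-5) + 17289 = 30 + 17289 = 17319)
L((-6 - 8)*0) + r = 8*sqrt((-6 - 8)*0) + 17319 = 8*sqrt(-14*0) + 17319 = 8*sqrt(0) + 17319 = 8*0 + 17319 = 0 + 17319 = 17319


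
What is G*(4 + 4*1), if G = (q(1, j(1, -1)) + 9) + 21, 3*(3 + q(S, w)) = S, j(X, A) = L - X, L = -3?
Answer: 656/3 ≈ 218.67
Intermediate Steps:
j(X, A) = -3 - X
q(S, w) = -3 + S/3
G = 82/3 (G = ((-3 + (⅓)*1) + 9) + 21 = ((-3 + ⅓) + 9) + 21 = (-8/3 + 9) + 21 = 19/3 + 21 = 82/3 ≈ 27.333)
G*(4 + 4*1) = 82*(4 + 4*1)/3 = 82*(4 + 4)/3 = (82/3)*8 = 656/3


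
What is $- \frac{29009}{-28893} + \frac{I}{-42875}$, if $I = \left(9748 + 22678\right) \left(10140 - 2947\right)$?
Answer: $- \frac{6737765857799}{1238787375} \approx -5439.0$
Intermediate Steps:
$I = 233240218$ ($I = 32426 \cdot 7193 = 233240218$)
$- \frac{29009}{-28893} + \frac{I}{-42875} = - \frac{29009}{-28893} + \frac{233240218}{-42875} = \left(-29009\right) \left(- \frac{1}{28893}\right) + 233240218 \left(- \frac{1}{42875}\right) = \frac{29009}{28893} - \frac{233240218}{42875} = - \frac{6737765857799}{1238787375}$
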